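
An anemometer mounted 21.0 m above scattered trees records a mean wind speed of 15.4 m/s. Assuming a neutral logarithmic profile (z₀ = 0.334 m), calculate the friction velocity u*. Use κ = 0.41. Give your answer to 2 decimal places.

Log law: V(z) = (u*/κ) · ln(z/z₀) ⇒ u* = κ · V / ln(z/z₀)
u* = 0.41 × 15.4 / ln(21.0/0.334) = 0.41 × 15.4 / 4.1411
   = 6.3140 / 4.1411 = 1.5247 m/s

u* ≈ 1.52 m/s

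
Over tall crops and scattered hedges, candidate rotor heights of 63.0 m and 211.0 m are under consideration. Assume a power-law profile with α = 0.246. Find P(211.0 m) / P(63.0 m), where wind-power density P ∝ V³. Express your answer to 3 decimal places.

2.440

Speed ratio: V_B/V_A = (z_B/z_A)^α = (211.0/63.0)^0.246 = (3.3492)^0.246 = 1.34628
Power-density ratio: P_B/P_A = (V_B/V_A)³ = (1.34628)³ = 2.44010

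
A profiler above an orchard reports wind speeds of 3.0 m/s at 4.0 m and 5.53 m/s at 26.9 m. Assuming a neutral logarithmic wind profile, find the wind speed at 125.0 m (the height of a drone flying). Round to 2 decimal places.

Log law: V ∝ ln(z/z₀). From the pair, with r = V₁/V₂ = 0.54250,
ln z₀ = (ln z₁ − r·ln z₂)/(1 − r) = (1.3863 − 0.54250×3.2921)/0.45750 = -0.8736 → z₀ = 0.4175 m
V₃ = V₁ · ln(z₃/z₀)/ln(z₁/z₀) = 3.0 × 5.7019/2.2599 = 7.5693 m/s

7.57 m/s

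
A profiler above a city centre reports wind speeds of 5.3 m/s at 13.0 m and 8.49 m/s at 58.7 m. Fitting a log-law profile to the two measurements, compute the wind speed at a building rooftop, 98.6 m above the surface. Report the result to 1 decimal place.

Log law: V ∝ ln(z/z₀). From the pair, with r = V₁/V₂ = 0.62426,
ln z₀ = (ln z₁ − r·ln z₂)/(1 − r) = (2.5649 − 0.62426×4.0724)/0.37574 = 0.0603 → z₀ = 1.062 m
V₃ = V₁ · ln(z₃/z₀)/ln(z₁/z₀) = 5.3 × 4.5307/2.5046 = 9.5875 m/s

9.6 m/s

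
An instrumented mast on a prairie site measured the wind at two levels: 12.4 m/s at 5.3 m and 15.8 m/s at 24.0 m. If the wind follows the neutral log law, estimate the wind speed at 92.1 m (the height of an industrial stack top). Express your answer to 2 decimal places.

18.83 m/s

Log law: V ∝ ln(z/z₀). From the pair, with r = V₁/V₂ = 0.78481,
ln z₀ = (ln z₁ − r·ln z₂)/(1 − r) = (1.6677 − 0.78481×3.1781)/0.21519 = -3.8406 → z₀ = 0.02148 m
V₃ = V₁ · ln(z₃/z₀)/ln(z₁/z₀) = 12.4 × 8.3635/5.5083 = 18.8274 m/s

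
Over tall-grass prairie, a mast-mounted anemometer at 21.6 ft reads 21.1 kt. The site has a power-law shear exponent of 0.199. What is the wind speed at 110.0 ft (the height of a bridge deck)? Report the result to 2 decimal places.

29.17 kt

Power-law profile: V₂ = V₁ · (z₂/z₁)^α
V₂ = 21.1 × (110.0/21.6)^0.199 = 21.1 × (5.0926)^0.199
    = 21.1 × 1.3826 = 29.1718 kt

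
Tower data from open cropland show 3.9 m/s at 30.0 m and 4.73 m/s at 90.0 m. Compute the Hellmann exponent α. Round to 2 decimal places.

α ≈ 0.18

Power law: V₂/V₁ = (z₂/z₁)^α ⇒ α = ln(V₂/V₁) / ln(z₂/z₁)
α = ln(4.73/3.9) / ln(90.0/30.0) = ln(1.2128) / ln(3.0000)
  = 0.19295 / 1.09861 = 0.17563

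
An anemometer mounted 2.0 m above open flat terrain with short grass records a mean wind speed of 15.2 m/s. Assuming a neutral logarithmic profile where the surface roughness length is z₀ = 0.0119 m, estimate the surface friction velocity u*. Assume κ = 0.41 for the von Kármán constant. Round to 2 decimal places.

Log law: V(z) = (u*/κ) · ln(z/z₀) ⇒ u* = κ · V / ln(z/z₀)
u* = 0.41 × 15.2 / ln(2.0/0.0119) = 0.41 × 15.2 / 5.1244
   = 6.2320 / 5.1244 = 1.2162 m/s

u* ≈ 1.22 m/s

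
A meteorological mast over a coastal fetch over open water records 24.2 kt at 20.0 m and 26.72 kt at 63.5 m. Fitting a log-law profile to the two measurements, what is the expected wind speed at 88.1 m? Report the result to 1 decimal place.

Log law: V ∝ ln(z/z₀). From the pair, with r = V₁/V₂ = 0.90569,
ln z₀ = (ln z₁ − r·ln z₂)/(1 − r) = (2.9957 − 0.90569×4.1510)/0.09431 = -8.0989 → z₀ = 0.0003039 m
V₃ = V₁ · ln(z₃/z₀)/ln(z₁/z₀) = 24.2 × 12.5774/11.0946 = 27.4342 kt

27.4 kt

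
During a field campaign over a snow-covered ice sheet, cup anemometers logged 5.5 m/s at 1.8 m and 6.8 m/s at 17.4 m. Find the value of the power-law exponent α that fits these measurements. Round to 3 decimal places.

α ≈ 0.094

Power law: V₂/V₁ = (z₂/z₁)^α ⇒ α = ln(V₂/V₁) / ln(z₂/z₁)
α = ln(6.8/5.5) / ln(17.4/1.8) = ln(1.2364) / ln(9.6667)
  = 0.21217 / 2.26868 = 0.09352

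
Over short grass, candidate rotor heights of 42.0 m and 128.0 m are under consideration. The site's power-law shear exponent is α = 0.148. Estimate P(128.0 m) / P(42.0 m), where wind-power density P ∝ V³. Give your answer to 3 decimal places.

1.640

Speed ratio: V_B/V_A = (z_B/z_A)^α = (128.0/42.0)^0.148 = (3.0476)^0.148 = 1.17931
Power-density ratio: P_B/P_A = (V_B/V_A)³ = (1.17931)³ = 1.64013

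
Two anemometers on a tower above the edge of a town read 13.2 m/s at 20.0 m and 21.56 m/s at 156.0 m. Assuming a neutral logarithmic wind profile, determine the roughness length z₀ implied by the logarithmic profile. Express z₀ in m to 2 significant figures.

z₀ ≈ 0.78 m

Log law: V(z) ∝ ln(z/z₀). With r = V₁/V₂ = 13.2/21.56 = 0.61224,
r · ln(z₂/z₀) = ln(z₁/z₀) ⇒ ln z₀ = (ln z₁ − r·ln z₂)/(1 − r)
ln z₀ = (2.99573 − 0.61224×5.04986) / 0.38776 = -0.2476
z₀ = exp(-0.2476) = 0.7807 m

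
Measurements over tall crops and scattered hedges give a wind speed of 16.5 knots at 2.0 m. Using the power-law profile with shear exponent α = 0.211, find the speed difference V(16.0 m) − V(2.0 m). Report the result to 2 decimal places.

9.09 knots

Power law: V₂ = V₁ · (z₂/z₁)^α = 16.5 × (8.0000)^0.211 = 25.5880 knots
ΔV = 25.5880 − 16.5 = 9.0880 knots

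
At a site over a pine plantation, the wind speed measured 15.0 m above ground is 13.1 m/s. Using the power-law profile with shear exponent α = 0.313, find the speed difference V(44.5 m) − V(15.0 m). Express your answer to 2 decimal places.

Power law: V₂ = V₁ · (z₂/z₁)^α = 13.1 × (2.9667)^0.313 = 18.4116 m/s
ΔV = 18.4116 − 13.1 = 5.3116 m/s

5.31 m/s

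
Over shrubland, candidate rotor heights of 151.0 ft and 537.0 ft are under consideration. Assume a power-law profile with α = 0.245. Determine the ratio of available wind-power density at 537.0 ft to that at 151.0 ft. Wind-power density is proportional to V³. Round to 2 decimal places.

2.54

Speed ratio: V_B/V_A = (z_B/z_A)^α = (537.0/151.0)^0.245 = (3.5563)^0.245 = 1.36457
Power-density ratio: P_B/P_A = (V_B/V_A)³ = (1.36457)³ = 2.54087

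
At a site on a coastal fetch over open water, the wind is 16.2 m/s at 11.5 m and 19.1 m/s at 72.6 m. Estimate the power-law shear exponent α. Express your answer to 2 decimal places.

Power law: V₂/V₁ = (z₂/z₁)^α ⇒ α = ln(V₂/V₁) / ln(z₂/z₁)
α = ln(19.1/16.2) / ln(72.6/11.5) = ln(1.1790) / ln(6.3130)
  = 0.16468 / 1.84262 = 0.08937

α ≈ 0.09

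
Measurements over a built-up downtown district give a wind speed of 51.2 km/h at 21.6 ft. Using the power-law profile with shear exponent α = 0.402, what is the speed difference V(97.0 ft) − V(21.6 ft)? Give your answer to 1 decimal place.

Power law: V₂ = V₁ · (z₂/z₁)^α = 51.2 × (4.4907)^0.402 = 93.6487 km/h
ΔV = 93.6487 − 51.2 = 42.4487 km/h

42.4 km/h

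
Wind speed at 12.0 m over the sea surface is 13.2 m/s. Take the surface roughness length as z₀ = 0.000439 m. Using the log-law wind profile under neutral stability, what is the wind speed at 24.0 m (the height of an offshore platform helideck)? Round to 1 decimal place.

Log law: V(z) ∝ ln(z/z₀), so V₂/V₁ = ln(z₂/z₀) / ln(z₁/z₀).
ln(24.0/0.000439) = 10.9091, ln(12.0/0.000439) = 10.2159
V₂ = 13.2 × 10.9091/10.2159 = 13.2 × 1.0678 = 14.0956 m/s

14.1 m/s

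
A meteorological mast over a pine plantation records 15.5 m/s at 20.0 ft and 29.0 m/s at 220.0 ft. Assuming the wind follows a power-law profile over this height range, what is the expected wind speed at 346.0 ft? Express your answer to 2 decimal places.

32.64 m/s

First find α: α = ln(V₂/V₁)/ln(z₂/z₁) = ln(29.0/15.5)/ln(220.0/20.0) = 0.62646/2.39790 = 0.2613
Extrapolate from 220.0 ft to 346.0 ft: V₃ = 29.0 × (346.0/220.0)^0.2613 = 29.0 × 1.1256 = 32.6418 m/s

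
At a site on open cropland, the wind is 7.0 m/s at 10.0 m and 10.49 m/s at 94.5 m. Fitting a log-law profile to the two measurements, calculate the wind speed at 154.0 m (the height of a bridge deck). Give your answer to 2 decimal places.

Log law: V ∝ ln(z/z₀). From the pair, with r = V₁/V₂ = 0.66730,
ln z₀ = (ln z₁ − r·ln z₂)/(1 − r) = (2.3026 − 0.66730×4.5486)/0.33270 = -2.2023 → z₀ = 0.1105 m
V₃ = V₁ · ln(z₃/z₀)/ln(z₁/z₀) = 7.0 × 7.2393/4.5049 = 11.2488 m/s

11.25 m/s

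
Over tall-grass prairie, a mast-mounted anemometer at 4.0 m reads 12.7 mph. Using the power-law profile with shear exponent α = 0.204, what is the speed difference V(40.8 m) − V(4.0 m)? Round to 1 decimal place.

7.7 mph

Power law: V₂ = V₁ · (z₂/z₁)^α = 12.7 × (10.2000)^0.204 = 20.3966 mph
ΔV = 20.3966 − 12.7 = 7.6966 mph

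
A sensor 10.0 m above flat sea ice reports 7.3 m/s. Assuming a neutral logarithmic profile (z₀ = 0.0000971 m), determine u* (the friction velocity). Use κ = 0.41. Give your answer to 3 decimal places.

Log law: V(z) = (u*/κ) · ln(z/z₀) ⇒ u* = κ · V / ln(z/z₀)
u* = 0.41 × 7.3 / ln(10.0/0.0000971) = 0.41 × 7.3 / 11.5424
   = 2.9930 / 11.5424 = 0.2593 m/s

u* ≈ 0.259 m/s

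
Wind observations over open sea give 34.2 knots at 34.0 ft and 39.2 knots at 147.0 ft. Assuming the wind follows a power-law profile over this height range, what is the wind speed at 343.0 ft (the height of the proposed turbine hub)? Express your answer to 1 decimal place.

42.4 knots

First find α: α = ln(V₂/V₁)/ln(z₂/z₁) = ln(39.2/34.2)/ln(147.0/34.0) = 0.13645/1.46407 = 0.0932
Extrapolate from 147.0 ft to 343.0 ft: V₃ = 39.2 × (343.0/147.0)^0.0932 = 39.2 × 1.0822 = 42.4210 knots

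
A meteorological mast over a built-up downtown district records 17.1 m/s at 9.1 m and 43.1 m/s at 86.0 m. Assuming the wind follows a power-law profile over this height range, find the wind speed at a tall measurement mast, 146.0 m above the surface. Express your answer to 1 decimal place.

First find α: α = ln(V₂/V₁)/ln(z₂/z₁) = ln(43.1/17.1)/ln(86.0/9.1) = 0.92444/2.24607 = 0.4116
Extrapolate from 86.0 m to 146.0 m: V₃ = 43.1 × (146.0/86.0)^0.4116 = 43.1 × 1.2434 = 53.5897 m/s

53.6 m/s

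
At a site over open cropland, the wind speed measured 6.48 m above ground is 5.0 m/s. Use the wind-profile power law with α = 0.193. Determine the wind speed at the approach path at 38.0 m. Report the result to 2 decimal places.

7.03 m/s

Power-law profile: V₂ = V₁ · (z₂/z₁)^α
V₂ = 5.0 × (38.0/6.48)^0.193 = 5.0 × (5.8642)^0.193
    = 5.0 × 1.4069 = 7.0345 m/s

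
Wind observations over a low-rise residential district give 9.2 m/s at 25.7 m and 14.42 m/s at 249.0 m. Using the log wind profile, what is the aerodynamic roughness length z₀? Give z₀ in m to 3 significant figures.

Log law: V(z) ∝ ln(z/z₀). With r = V₁/V₂ = 9.2/14.42 = 0.63800,
r · ln(z₂/z₀) = ln(z₁/z₀) ⇒ ln z₀ = (ln z₁ − r·ln z₂)/(1 − r)
ln z₀ = (3.24649 − 0.63800×5.51745) / 0.36200 = -0.7560
z₀ = exp(-0.7560) = 0.4696 m

z₀ ≈ 0.470 m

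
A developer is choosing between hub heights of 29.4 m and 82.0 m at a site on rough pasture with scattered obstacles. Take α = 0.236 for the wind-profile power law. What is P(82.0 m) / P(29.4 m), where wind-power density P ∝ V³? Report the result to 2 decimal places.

2.07

Speed ratio: V_B/V_A = (z_B/z_A)^α = (82.0/29.4)^0.236 = (2.7891)^0.236 = 1.27388
Power-density ratio: P_B/P_A = (V_B/V_A)³ = (1.27388)³ = 2.06724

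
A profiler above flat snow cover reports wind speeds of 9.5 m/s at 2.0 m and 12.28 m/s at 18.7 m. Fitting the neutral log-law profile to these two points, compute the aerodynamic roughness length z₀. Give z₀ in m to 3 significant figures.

Log law: V(z) ∝ ln(z/z₀). With r = V₁/V₂ = 9.5/12.28 = 0.77362,
r · ln(z₂/z₀) = ln(z₁/z₀) ⇒ ln z₀ = (ln z₁ − r·ln z₂)/(1 − r)
ln z₀ = (0.69315 − 0.77362×2.92852) / 0.22638 = -6.9457
z₀ = exp(-6.9457) = 0.0009627 m

z₀ ≈ 0.000963 m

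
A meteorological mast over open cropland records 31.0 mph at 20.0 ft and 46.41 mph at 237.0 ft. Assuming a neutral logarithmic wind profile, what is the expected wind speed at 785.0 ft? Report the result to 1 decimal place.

53.9 mph

Log law: V ∝ ln(z/z₀). From the pair, with r = V₁/V₂ = 0.66796,
ln z₀ = (ln z₁ − r·ln z₂)/(1 − r) = (2.9957 − 0.66796×5.4681)/0.33204 = -1.9778 → z₀ = 0.1384 ft
V₃ = V₁ · ln(z₃/z₀)/ln(z₁/z₀) = 31.0 × 8.6435/4.9735 = 53.8748 mph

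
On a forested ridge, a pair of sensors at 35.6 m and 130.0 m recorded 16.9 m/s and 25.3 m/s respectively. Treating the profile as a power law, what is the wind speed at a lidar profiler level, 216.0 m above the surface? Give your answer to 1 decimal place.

First find α: α = ln(V₂/V₁)/ln(z₂/z₁) = ln(25.3/16.9)/ln(130.0/35.6) = 0.40349/1.29519 = 0.3115
Extrapolate from 130.0 m to 216.0 m: V₃ = 25.3 × (216.0/130.0)^0.3115 = 25.3 × 1.1714 = 29.6358 m/s

29.6 m/s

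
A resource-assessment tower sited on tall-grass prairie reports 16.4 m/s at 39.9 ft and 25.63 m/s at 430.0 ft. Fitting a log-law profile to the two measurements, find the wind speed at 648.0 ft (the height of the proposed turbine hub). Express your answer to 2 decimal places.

27.22 m/s

Log law: V ∝ ln(z/z₀). From the pair, with r = V₁/V₂ = 0.63988,
ln z₀ = (ln z₁ − r·ln z₂)/(1 − r) = (3.6864 − 0.63988×6.0638)/0.36012 = -0.5378 → z₀ = 0.5840 ft
V₃ = V₁ · ln(z₃/z₀)/ln(z₁/z₀) = 16.4 × 7.0117/4.2242 = 27.2222 m/s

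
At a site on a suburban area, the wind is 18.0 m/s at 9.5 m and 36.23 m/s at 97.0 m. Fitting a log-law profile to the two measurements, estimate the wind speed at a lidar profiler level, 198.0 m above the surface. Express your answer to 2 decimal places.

Log law: V ∝ ln(z/z₀). From the pair, with r = V₁/V₂ = 0.49683,
ln z₀ = (ln z₁ − r·ln z₂)/(1 − r) = (2.2513 − 0.49683×4.5747)/0.50317 = -0.0428 → z₀ = 0.9581 m
V₃ = V₁ · ln(z₃/z₀)/ln(z₁/z₀) = 18.0 × 5.3311/2.2941 = 41.8287 m/s

41.83 m/s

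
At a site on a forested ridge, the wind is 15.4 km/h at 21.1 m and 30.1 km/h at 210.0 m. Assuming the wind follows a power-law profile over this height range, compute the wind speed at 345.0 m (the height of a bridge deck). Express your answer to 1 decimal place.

34.8 km/h

First find α: α = ln(V₂/V₁)/ln(z₂/z₁) = ln(30.1/15.4)/ln(210.0/21.1) = 0.67016/2.29783 = 0.2916
Extrapolate from 210.0 m to 345.0 m: V₃ = 30.1 × (345.0/210.0)^0.2916 = 30.1 × 1.1558 = 34.7893 km/h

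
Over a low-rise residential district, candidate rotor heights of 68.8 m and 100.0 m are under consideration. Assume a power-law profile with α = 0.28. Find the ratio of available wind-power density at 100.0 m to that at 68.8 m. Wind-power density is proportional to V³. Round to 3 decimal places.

Speed ratio: V_B/V_A = (z_B/z_A)^α = (100.0/68.8)^0.28 = (1.4535)^0.28 = 1.11039
Power-density ratio: P_B/P_A = (V_B/V_A)³ = (1.11039)³ = 1.36907

1.369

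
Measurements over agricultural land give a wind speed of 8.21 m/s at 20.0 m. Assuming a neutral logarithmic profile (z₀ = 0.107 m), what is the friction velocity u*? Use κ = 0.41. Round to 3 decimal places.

u* ≈ 0.644 m/s

Log law: V(z) = (u*/κ) · ln(z/z₀) ⇒ u* = κ · V / ln(z/z₀)
u* = 0.41 × 8.21 / ln(20.0/0.107) = 0.41 × 8.21 / 5.2307
   = 3.3661 / 5.2307 = 0.6435 m/s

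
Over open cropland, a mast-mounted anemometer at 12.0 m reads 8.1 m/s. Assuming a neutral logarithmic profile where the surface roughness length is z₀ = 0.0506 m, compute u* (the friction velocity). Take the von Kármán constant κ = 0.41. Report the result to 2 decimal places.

u* ≈ 0.61 m/s

Log law: V(z) = (u*/κ) · ln(z/z₀) ⇒ u* = κ · V / ln(z/z₀)
u* = 0.41 × 8.1 / ln(12.0/0.0506) = 0.41 × 8.1 / 5.4687
   = 3.3210 / 5.4687 = 0.6073 m/s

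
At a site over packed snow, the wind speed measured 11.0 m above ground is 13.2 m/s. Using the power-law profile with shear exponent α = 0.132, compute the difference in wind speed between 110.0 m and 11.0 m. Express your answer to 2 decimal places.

Power law: V₂ = V₁ · (z₂/z₁)^α = 13.2 × (10.0000)^0.132 = 17.8885 m/s
ΔV = 17.8885 − 13.2 = 4.6885 m/s

4.69 m/s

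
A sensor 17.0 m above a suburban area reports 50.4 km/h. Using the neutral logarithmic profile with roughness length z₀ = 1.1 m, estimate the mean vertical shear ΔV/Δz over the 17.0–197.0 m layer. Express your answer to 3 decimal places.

0.251 km/h/m

Log law: V₂ = V₁ · ln(z₂/z₀)/ln(z₁/z₀) = 50.4 × 5.1879/2.7379 = 95.5000 km/h
ΔV/Δz = (95.5000 − 50.4)/(197.0 − 17.0) = 45.1000/180.0000 = 0.25056 km/h/m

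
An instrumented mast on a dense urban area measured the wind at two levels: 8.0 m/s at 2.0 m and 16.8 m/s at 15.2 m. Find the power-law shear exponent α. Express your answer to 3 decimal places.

Power law: V₂/V₁ = (z₂/z₁)^α ⇒ α = ln(V₂/V₁) / ln(z₂/z₁)
α = ln(16.8/8.0) / ln(15.2/2.0) = ln(2.1000) / ln(7.6000)
  = 0.74194 / 2.02815 = 0.36582

α ≈ 0.366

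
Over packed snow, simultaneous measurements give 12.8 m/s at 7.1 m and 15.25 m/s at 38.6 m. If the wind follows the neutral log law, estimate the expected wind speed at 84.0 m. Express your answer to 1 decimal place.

Log law: V ∝ ln(z/z₀). From the pair, with r = V₁/V₂ = 0.83934,
ln z₀ = (ln z₁ − r·ln z₂)/(1 − r) = (1.9601 − 0.83934×3.6533)/0.16066 = -6.8858 → z₀ = 0.001022 m
V₃ = V₁ · ln(z₃/z₀)/ln(z₁/z₀) = 12.8 × 11.3166/8.8459 = 16.3751 m/s

16.4 m/s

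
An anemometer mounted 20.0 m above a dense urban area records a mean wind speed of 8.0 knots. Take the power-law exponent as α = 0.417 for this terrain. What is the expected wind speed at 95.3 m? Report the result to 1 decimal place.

Power-law profile: V₂ = V₁ · (z₂/z₁)^α
V₂ = 8.0 × (95.3/20.0)^0.417 = 8.0 × (4.7650)^0.417
    = 8.0 × 1.9176 = 15.3406 knots

15.3 knots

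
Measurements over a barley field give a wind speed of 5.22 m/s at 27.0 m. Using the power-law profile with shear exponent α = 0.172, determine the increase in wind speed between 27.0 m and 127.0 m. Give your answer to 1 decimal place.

Power law: V₂ = V₁ · (z₂/z₁)^α = 5.22 × (4.7037)^0.172 = 6.8129 m/s
ΔV = 6.8129 − 5.22 = 1.5929 m/s

1.6 m/s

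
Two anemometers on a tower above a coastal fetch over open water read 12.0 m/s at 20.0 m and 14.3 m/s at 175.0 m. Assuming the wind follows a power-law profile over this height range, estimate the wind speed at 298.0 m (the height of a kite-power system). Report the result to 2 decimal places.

14.93 m/s

First find α: α = ln(V₂/V₁)/ln(z₂/z₁) = ln(14.3/12.0)/ln(175.0/20.0) = 0.17535/2.16905 = 0.0808
Extrapolate from 175.0 m to 298.0 m: V₃ = 14.3 × (298.0/175.0)^0.0808 = 14.3 × 1.0440 = 14.9288 m/s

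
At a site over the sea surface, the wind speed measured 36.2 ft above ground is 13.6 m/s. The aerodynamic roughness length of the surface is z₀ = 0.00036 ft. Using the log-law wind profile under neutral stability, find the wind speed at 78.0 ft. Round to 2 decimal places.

Log law: V(z) ∝ ln(z/z₀), so V₂/V₁ = ln(z₂/z₀) / ln(z₁/z₀).
ln(78.0/0.00036) = 12.2861, ln(36.2/0.00036) = 11.5185
V₂ = 13.6 × 12.2861/11.5185 = 13.6 × 1.0666 = 14.5064 m/s

14.51 m/s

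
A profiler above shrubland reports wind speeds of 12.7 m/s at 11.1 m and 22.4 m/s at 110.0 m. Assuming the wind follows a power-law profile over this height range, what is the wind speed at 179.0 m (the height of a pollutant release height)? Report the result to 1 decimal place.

First find α: α = ln(V₂/V₁)/ln(z₂/z₁) = ln(22.4/12.7)/ln(110.0/11.1) = 0.56746/2.29354 = 0.2474
Extrapolate from 110.0 m to 179.0 m: V₃ = 22.4 × (179.0/110.0)^0.2474 = 22.4 × 1.1280 = 25.2678 m/s

25.3 m/s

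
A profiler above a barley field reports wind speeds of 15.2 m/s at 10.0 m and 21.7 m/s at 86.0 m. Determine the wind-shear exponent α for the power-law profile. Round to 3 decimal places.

Power law: V₂/V₁ = (z₂/z₁)^α ⇒ α = ln(V₂/V₁) / ln(z₂/z₁)
α = ln(21.7/15.2) / ln(86.0/10.0) = ln(1.4276) / ln(8.6000)
  = 0.35602 / 2.15176 = 0.16545

α ≈ 0.165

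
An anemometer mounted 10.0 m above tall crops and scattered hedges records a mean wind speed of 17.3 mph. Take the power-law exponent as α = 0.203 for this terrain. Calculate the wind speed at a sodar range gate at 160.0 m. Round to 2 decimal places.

30.37 mph

Power-law profile: V₂ = V₁ · (z₂/z₁)^α
V₂ = 17.3 × (160.0/10.0)^0.203 = 17.3 × (16.0000)^0.203
    = 17.3 × 1.7556 = 30.3726 mph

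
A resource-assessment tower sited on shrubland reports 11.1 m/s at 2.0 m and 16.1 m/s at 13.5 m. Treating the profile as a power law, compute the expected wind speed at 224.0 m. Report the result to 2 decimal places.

First find α: α = ln(V₂/V₁)/ln(z₂/z₁) = ln(16.1/11.1)/ln(13.5/2.0) = 0.37187/1.90954 = 0.1947
Extrapolate from 13.5 m to 224.0 m: V₃ = 16.1 × (224.0/13.5)^0.1947 = 16.1 × 1.7281 = 27.8226 m/s

27.82 m/s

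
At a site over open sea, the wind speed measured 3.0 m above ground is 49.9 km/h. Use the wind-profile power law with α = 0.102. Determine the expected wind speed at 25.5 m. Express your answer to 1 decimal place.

62.1 km/h

Power-law profile: V₂ = V₁ · (z₂/z₁)^α
V₂ = 49.9 × (25.5/3.0)^0.102 = 49.9 × (8.5000)^0.102
    = 49.9 × 1.2439 = 62.0728 km/h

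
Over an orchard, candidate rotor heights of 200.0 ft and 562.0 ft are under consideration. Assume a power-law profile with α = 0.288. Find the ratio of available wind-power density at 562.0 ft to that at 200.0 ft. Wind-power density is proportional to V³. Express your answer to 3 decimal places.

2.442

Speed ratio: V_B/V_A = (z_B/z_A)^α = (562.0/200.0)^0.288 = (2.8100)^0.288 = 1.34657
Power-density ratio: P_B/P_A = (V_B/V_A)³ = (1.34657)³ = 2.44164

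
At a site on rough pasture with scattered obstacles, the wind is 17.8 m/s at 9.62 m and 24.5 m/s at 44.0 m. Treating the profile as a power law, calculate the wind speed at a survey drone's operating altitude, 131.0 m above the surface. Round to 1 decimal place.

30.8 m/s

First find α: α = ln(V₂/V₁)/ln(z₂/z₁) = ln(24.5/17.8)/ln(44.0/9.62) = 0.31947/1.52035 = 0.2101
Extrapolate from 44.0 m to 131.0 m: V₃ = 24.5 × (131.0/44.0)^0.2101 = 24.5 × 1.2577 = 30.8128 m/s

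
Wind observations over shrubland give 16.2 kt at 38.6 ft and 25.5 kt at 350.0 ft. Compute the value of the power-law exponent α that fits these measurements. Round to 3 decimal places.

α ≈ 0.206

Power law: V₂/V₁ = (z₂/z₁)^α ⇒ α = ln(V₂/V₁) / ln(z₂/z₁)
α = ln(25.5/16.2) / ln(350.0/38.6) = ln(1.5741) / ln(9.0674)
  = 0.45367 / 2.20468 = 0.20577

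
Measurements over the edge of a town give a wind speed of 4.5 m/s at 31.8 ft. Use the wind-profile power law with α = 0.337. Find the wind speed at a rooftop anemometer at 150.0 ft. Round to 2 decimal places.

7.59 m/s

Power-law profile: V₂ = V₁ · (z₂/z₁)^α
V₂ = 4.5 × (150.0/31.8)^0.337 = 4.5 × (4.7170)^0.337
    = 4.5 × 1.6866 = 7.5899 m/s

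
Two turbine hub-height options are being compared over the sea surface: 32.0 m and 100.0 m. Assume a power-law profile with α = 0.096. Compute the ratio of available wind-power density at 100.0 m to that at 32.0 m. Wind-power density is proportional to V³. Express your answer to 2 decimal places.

Speed ratio: V_B/V_A = (z_B/z_A)^α = (100.0/32.0)^0.096 = (3.1250)^0.096 = 1.11559
Power-density ratio: P_B/P_A = (V_B/V_A)³ = (1.11559)³ = 1.38841

1.39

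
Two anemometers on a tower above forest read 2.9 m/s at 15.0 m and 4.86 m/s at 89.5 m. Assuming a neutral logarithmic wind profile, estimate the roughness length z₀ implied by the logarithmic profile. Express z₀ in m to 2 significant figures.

z₀ ≈ 1.1 m

Log law: V(z) ∝ ln(z/z₀). With r = V₁/V₂ = 2.9/4.86 = 0.59671,
r · ln(z₂/z₀) = ln(z₁/z₀) ⇒ ln z₀ = (ln z₁ − r·ln z₂)/(1 − r)
ln z₀ = (2.70805 − 0.59671×4.49424) / 0.40329 = 0.0652
z₀ = exp(0.0652) = 1.067 m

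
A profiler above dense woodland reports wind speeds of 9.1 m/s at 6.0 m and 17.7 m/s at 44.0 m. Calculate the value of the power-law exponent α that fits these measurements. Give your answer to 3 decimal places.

Power law: V₂/V₁ = (z₂/z₁)^α ⇒ α = ln(V₂/V₁) / ln(z₂/z₁)
α = ln(17.7/9.1) / ln(44.0/6.0) = ln(1.9451) / ln(7.3333)
  = 0.66529 / 1.99243 = 0.33391

α ≈ 0.334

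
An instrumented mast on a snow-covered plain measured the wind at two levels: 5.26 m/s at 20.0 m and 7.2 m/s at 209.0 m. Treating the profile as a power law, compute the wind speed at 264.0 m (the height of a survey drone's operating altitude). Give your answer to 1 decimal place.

First find α: α = ln(V₂/V₁)/ln(z₂/z₁) = ln(7.2/5.26)/ln(209.0/20.0) = 0.31395/2.34660 = 0.1338
Extrapolate from 209.0 m to 264.0 m: V₃ = 7.2 × (264.0/209.0)^0.1338 = 7.2 × 1.0317 = 7.4286 m/s

7.4 m/s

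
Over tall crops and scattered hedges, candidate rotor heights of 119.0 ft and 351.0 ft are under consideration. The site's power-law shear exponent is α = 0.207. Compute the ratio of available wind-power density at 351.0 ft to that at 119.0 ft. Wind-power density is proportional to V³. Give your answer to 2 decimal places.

Speed ratio: V_B/V_A = (z_B/z_A)^α = (351.0/119.0)^0.207 = (2.9496)^0.207 = 1.25095
Power-density ratio: P_B/P_A = (V_B/V_A)³ = (1.25095)³ = 1.95759

1.96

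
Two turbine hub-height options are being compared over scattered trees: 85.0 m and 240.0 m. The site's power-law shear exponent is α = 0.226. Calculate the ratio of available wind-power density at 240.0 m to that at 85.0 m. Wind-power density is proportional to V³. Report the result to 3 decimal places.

Speed ratio: V_B/V_A = (z_B/z_A)^α = (240.0/85.0)^0.226 = (2.8235)^0.226 = 1.26438
Power-density ratio: P_B/P_A = (V_B/V_A)³ = (1.26438)³ = 2.02133

2.021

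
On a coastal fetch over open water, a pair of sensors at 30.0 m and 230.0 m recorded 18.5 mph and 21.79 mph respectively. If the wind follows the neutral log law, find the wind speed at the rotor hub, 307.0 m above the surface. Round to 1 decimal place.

Log law: V ∝ ln(z/z₀). From the pair, with r = V₁/V₂ = 0.84901,
ln z₀ = (ln z₁ − r·ln z₂)/(1 − r) = (3.4012 − 0.84901×5.4381)/0.15099 = -8.0524 → z₀ = 0.0003183 m
V₃ = V₁ · ln(z₃/z₀)/ln(z₁/z₀) = 18.5 × 13.7792/11.4536 = 22.2564 mph

22.3 mph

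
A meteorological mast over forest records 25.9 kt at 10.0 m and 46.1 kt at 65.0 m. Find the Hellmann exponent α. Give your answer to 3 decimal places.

Power law: V₂/V₁ = (z₂/z₁)^α ⇒ α = ln(V₂/V₁) / ln(z₂/z₁)
α = ln(46.1/25.9) / ln(65.0/10.0) = ln(1.7799) / ln(6.5000)
  = 0.57657 / 1.87180 = 0.30803

α ≈ 0.308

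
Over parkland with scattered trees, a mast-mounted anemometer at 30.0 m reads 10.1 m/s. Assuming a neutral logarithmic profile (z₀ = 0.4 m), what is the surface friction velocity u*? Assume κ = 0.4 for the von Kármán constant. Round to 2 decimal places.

Log law: V(z) = (u*/κ) · ln(z/z₀) ⇒ u* = κ · V / ln(z/z₀)
u* = 0.4 × 10.1 / ln(30.0/0.4) = 0.4 × 10.1 / 4.3175
   = 4.0400 / 4.3175 = 0.9357 m/s

u* ≈ 0.94 m/s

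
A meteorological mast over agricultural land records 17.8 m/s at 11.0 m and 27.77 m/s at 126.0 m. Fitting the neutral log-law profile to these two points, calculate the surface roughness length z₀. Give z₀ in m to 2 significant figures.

Log law: V(z) ∝ ln(z/z₀). With r = V₁/V₂ = 17.8/27.77 = 0.64098,
r · ln(z₂/z₀) = ln(z₁/z₀) ⇒ ln z₀ = (ln z₁ − r·ln z₂)/(1 − r)
ln z₀ = (2.39790 − 0.64098×4.83628) / 0.35902 = -1.9555
z₀ = exp(-1.9555) = 0.1415 m

z₀ ≈ 0.14 m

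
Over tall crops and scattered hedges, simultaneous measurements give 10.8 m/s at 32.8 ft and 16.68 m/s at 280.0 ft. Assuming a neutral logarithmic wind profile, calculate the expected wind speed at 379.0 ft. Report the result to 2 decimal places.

17.51 m/s

Log law: V ∝ ln(z/z₀). From the pair, with r = V₁/V₂ = 0.64748,
ln z₀ = (ln z₁ − r·ln z₂)/(1 − r) = (3.4904 − 0.64748×5.6348)/0.35252 = -0.4482 → z₀ = 0.6388 ft
V₃ = V₁ · ln(z₃/z₀)/ln(z₁/z₀) = 10.8 × 6.3857/3.9386 = 17.5102 m/s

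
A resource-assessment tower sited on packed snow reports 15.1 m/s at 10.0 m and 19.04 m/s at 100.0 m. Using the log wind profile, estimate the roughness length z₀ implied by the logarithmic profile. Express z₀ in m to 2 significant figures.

z₀ ≈ 0.0015 m

Log law: V(z) ∝ ln(z/z₀). With r = V₁/V₂ = 15.1/19.04 = 0.79307,
r · ln(z₂/z₀) = ln(z₁/z₀) ⇒ ln z₀ = (ln z₁ − r·ln z₂)/(1 − r)
ln z₀ = (2.30259 − 0.79307×4.60517) / 0.20693 = -6.5220
z₀ = exp(-6.5220) = 0.001471 m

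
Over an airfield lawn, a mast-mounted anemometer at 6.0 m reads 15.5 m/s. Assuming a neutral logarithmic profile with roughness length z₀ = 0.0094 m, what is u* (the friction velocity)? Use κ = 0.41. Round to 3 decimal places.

Log law: V(z) = (u*/κ) · ln(z/z₀) ⇒ u* = κ · V / ln(z/z₀)
u* = 0.41 × 15.5 / ln(6.0/0.0094) = 0.41 × 15.5 / 6.4588
   = 6.3550 / 6.4588 = 0.9839 m/s

u* ≈ 0.984 m/s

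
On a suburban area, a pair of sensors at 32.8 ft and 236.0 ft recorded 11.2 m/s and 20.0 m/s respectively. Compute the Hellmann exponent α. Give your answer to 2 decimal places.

α ≈ 0.29

Power law: V₂/V₁ = (z₂/z₁)^α ⇒ α = ln(V₂/V₁) / ln(z₂/z₁)
α = ln(20.0/11.2) / ln(236.0/32.8) = ln(1.7857) / ln(7.1951)
  = 0.57982 / 1.97340 = 0.29382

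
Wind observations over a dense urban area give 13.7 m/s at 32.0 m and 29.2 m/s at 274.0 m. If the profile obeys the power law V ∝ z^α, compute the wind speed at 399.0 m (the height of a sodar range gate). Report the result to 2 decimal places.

33.34 m/s

First find α: α = ln(V₂/V₁)/ln(z₂/z₁) = ln(29.2/13.7)/ln(274.0/32.0) = 0.75677/2.14739 = 0.3524
Extrapolate from 274.0 m to 399.0 m: V₃ = 29.2 × (399.0/274.0)^0.3524 = 29.2 × 1.1416 = 33.3353 m/s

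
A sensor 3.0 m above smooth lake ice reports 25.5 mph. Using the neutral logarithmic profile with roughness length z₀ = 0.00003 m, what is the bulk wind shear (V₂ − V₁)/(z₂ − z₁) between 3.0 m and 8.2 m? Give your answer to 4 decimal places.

0.4283 mph/m

Log law: V₂ = V₁ · ln(z₂/z₀)/ln(z₁/z₀) = 25.5 × 12.5184/11.5129 = 27.7271 mph
ΔV/Δz = (27.7271 − 25.5)/(8.2 − 3.0) = 2.2271/5.2000 = 0.42829 mph/m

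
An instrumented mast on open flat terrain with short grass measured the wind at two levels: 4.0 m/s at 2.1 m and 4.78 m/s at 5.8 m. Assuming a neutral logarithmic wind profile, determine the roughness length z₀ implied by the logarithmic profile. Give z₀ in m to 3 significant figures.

Log law: V(z) ∝ ln(z/z₀). With r = V₁/V₂ = 4.0/4.78 = 0.83682,
r · ln(z₂/z₀) = ln(z₁/z₀) ⇒ ln z₀ = (ln z₁ − r·ln z₂)/(1 − r)
ln z₀ = (0.74194 − 0.83682×1.75786) / 0.16318 = -4.4679
z₀ = exp(-4.4679) = 0.01147 m

z₀ ≈ 0.0115 m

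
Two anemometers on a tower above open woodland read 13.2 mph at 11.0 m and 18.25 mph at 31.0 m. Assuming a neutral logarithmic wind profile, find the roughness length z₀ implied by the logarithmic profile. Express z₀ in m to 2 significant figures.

Log law: V(z) ∝ ln(z/z₀). With r = V₁/V₂ = 13.2/18.25 = 0.72329,
r · ln(z₂/z₀) = ln(z₁/z₀) ⇒ ln z₀ = (ln z₁ − r·ln z₂)/(1 − r)
ln z₀ = (2.39790 − 0.72329×3.43399) / 0.27671 = -0.3103
z₀ = exp(-0.3103) = 0.7332 m

z₀ ≈ 0.73 m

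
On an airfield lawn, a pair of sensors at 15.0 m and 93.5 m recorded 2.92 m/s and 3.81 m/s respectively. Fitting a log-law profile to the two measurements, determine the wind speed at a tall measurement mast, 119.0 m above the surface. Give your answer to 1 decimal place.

Log law: V ∝ ln(z/z₀). From the pair, with r = V₁/V₂ = 0.76640,
ln z₀ = (ln z₁ − r·ln z₂)/(1 − r) = (2.7081 − 0.76640×4.5380)/0.23360 = -3.2957 → z₀ = 0.03704 m
V₃ = V₁ · ln(z₃/z₀)/ln(z₁/z₀) = 2.92 × 8.0748/6.0038 = 3.9273 m/s

3.9 m/s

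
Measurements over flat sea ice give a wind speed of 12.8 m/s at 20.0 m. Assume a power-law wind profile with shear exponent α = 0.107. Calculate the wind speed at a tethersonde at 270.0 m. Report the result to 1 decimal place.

Power-law profile: V₂ = V₁ · (z₂/z₁)^α
V₂ = 12.8 × (270.0/20.0)^0.107 = 12.8 × (13.5000)^0.107
    = 12.8 × 1.3211 = 16.9105 m/s

16.9 m/s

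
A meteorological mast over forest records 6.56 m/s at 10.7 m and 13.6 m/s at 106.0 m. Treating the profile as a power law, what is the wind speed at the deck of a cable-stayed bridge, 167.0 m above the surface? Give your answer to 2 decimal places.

First find α: α = ln(V₂/V₁)/ln(z₂/z₁) = ln(13.6/6.56)/ln(106.0/10.7) = 0.72908/2.29320 = 0.3179
Extrapolate from 106.0 m to 167.0 m: V₃ = 13.6 × (167.0/106.0)^0.3179 = 13.6 × 1.1555 = 15.7146 m/s

15.71 m/s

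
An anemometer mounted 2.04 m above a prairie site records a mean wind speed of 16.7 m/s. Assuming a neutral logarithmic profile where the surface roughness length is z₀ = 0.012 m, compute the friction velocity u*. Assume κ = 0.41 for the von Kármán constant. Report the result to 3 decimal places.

Log law: V(z) = (u*/κ) · ln(z/z₀) ⇒ u* = κ · V / ln(z/z₀)
u* = 0.41 × 16.7 / ln(2.04/0.012) = 0.41 × 16.7 / 5.1358
   = 6.8470 / 5.1358 = 1.3332 m/s

u* ≈ 1.333 m/s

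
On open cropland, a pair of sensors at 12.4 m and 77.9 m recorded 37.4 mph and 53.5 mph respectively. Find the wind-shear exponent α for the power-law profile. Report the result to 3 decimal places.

Power law: V₂/V₁ = (z₂/z₁)^α ⇒ α = ln(V₂/V₁) / ln(z₂/z₁)
α = ln(53.5/37.4) / ln(77.9/12.4) = ln(1.4305) / ln(6.2823)
  = 0.35801 / 1.83773 = 0.19481

α ≈ 0.195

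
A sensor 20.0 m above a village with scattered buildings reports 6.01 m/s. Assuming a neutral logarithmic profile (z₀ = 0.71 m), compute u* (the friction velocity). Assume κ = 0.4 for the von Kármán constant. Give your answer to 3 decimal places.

Log law: V(z) = (u*/κ) · ln(z/z₀) ⇒ u* = κ · V / ln(z/z₀)
u* = 0.4 × 6.01 / ln(20.0/0.71) = 0.4 × 6.01 / 3.3382
   = 2.4040 / 3.3382 = 0.7201 m/s

u* ≈ 0.720 m/s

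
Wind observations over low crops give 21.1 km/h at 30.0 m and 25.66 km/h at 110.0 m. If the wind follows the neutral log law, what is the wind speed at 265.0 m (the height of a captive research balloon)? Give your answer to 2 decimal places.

Log law: V ∝ ln(z/z₀). From the pair, with r = V₁/V₂ = 0.82229,
ln z₀ = (ln z₁ − r·ln z₂)/(1 − r) = (3.4012 − 0.82229×4.7005)/0.17771 = -2.6108 → z₀ = 0.07347 m
V₃ = V₁ · ln(z₃/z₀)/ln(z₁/z₀) = 21.1 × 8.1906/6.0120 = 28.7458 km/h

28.75 km/h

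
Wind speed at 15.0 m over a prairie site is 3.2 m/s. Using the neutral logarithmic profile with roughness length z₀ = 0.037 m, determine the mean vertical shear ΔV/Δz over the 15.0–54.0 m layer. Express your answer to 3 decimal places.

Log law: V₂ = V₁ · ln(z₂/z₀)/ln(z₁/z₀) = 3.2 × 7.2858/6.0049 = 3.8826 m/s
ΔV/Δz = (3.8826 − 3.2)/(54.0 − 15.0) = 0.6826/39.0000 = 0.01750 m/s/m

0.018 m/s/m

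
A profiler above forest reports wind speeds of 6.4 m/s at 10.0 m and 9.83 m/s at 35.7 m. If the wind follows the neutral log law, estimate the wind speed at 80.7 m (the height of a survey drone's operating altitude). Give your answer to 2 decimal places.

Log law: V ∝ ln(z/z₀). From the pair, with r = V₁/V₂ = 0.65107,
ln z₀ = (ln z₁ − r·ln z₂)/(1 − r) = (2.3026 − 0.65107×3.5752)/0.34893 = -0.0719 → z₀ = 0.9306 m
V₃ = V₁ · ln(z₃/z₀)/ln(z₁/z₀) = 6.4 × 4.4626/2.3745 = 12.0283 m/s

12.03 m/s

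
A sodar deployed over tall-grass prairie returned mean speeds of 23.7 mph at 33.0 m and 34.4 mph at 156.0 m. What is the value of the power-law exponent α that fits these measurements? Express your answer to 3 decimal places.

α ≈ 0.240

Power law: V₂/V₁ = (z₂/z₁)^α ⇒ α = ln(V₂/V₁) / ln(z₂/z₁)
α = ln(34.4/23.7) / ln(156.0/33.0) = ln(1.4515) / ln(4.7273)
  = 0.37258 / 1.55335 = 0.23986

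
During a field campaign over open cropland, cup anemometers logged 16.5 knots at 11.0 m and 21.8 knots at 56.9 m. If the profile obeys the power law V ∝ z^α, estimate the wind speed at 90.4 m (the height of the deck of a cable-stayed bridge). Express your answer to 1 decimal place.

23.6 knots

First find α: α = ln(V₂/V₁)/ln(z₂/z₁) = ln(21.8/16.5)/ln(56.9/11.0) = 0.27855/1.64340 = 0.1695
Extrapolate from 56.9 m to 90.4 m: V₃ = 21.8 × (90.4/56.9)^0.1695 = 21.8 × 1.0816 = 23.5795 knots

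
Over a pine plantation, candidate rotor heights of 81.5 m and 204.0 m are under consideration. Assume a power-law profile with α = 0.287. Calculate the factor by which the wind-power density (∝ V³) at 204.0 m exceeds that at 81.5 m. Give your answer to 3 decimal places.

2.203

Speed ratio: V_B/V_A = (z_B/z_A)^α = (204.0/81.5)^0.287 = (2.5031)^0.287 = 1.30125
Power-density ratio: P_B/P_A = (V_B/V_A)³ = (1.30125)³ = 2.20336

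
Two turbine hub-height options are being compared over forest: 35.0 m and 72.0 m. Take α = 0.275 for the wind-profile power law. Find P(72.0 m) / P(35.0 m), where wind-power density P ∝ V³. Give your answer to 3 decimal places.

1.813

Speed ratio: V_B/V_A = (z_B/z_A)^α = (72.0/35.0)^0.275 = (2.0571)^0.275 = 1.21940
Power-density ratio: P_B/P_A = (V_B/V_A)³ = (1.21940)³ = 1.81319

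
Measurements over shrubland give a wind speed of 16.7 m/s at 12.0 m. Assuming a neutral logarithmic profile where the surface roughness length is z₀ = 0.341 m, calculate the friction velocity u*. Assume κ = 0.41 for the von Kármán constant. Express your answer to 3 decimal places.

Log law: V(z) = (u*/κ) · ln(z/z₀) ⇒ u* = κ · V / ln(z/z₀)
u* = 0.41 × 16.7 / ln(12.0/0.341) = 0.41 × 16.7 / 3.5608
   = 6.8470 / 3.5608 = 1.9229 m/s

u* ≈ 1.923 m/s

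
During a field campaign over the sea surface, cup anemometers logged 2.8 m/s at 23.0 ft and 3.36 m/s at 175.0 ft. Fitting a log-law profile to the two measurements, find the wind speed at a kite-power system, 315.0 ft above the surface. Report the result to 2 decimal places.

Log law: V ∝ ln(z/z₀). From the pair, with r = V₁/V₂ = 0.83333,
ln z₀ = (ln z₁ − r·ln z₂)/(1 − r) = (3.1355 − 0.83333×5.1648)/0.16667 = -7.0110 → z₀ = 0.0009019 ft
V₃ = V₁ · ln(z₃/z₀)/ln(z₁/z₀) = 2.8 × 12.7635/10.1465 = 3.5222 m/s

3.52 m/s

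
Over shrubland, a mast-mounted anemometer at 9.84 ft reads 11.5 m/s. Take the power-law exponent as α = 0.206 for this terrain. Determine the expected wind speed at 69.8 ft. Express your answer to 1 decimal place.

Power-law profile: V₂ = V₁ · (z₂/z₁)^α
V₂ = 11.5 × (69.8/9.84)^0.206 = 11.5 × (7.0935)^0.206
    = 11.5 × 1.4972 = 17.2177 m/s

17.2 m/s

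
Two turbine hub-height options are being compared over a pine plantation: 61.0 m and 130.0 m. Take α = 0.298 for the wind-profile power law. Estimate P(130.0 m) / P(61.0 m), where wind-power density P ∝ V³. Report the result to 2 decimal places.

1.97

Speed ratio: V_B/V_A = (z_B/z_A)^α = (130.0/61.0)^0.298 = (2.1311)^0.298 = 1.25293
Power-density ratio: P_B/P_A = (V_B/V_A)³ = (1.25293)³ = 1.96689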